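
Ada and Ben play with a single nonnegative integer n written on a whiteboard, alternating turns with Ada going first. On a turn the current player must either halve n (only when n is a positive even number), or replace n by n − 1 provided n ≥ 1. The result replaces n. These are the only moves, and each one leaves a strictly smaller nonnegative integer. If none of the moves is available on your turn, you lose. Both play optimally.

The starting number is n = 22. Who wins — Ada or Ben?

Ada wins.

Positions with no move are L. A position that does have a move is losing for the player to move precisely when every available move leads to a winning position for the opponent. Fill in the labels:
n=0: no move → L
n=1: →0(L), so W
n=2: →1(W) only, which is W, so L
n=3: →2(L), so W
n=4: →2(L), so W
n=5: →4(W) only, which is W, so L
n=6: →5(L), so W
n=7: →6(W) only, which is W, so L
n=8: →7(L), so W
n=9: →8(W) only, which is W, so L
n=10: →5(L), so W
n=11: →10(W) only, which is W, so L
n=12: →11(L), so W
n=13: →12(W) only, which is W, so L
n=14: →7(L), so W
n=15: →14(W) only, which is W, so L
n=16: →15(L), so W
n=17: →16(W) only, which is W, so L
n=18: →9(L), so W
n=19: →18(W) only, which is W, so L
n=20: →19(L), so W
n=21: →20(W) only, which is W, so L
n=22: →11(L), so W
From 22 Ada can move to 11, reaching an L position.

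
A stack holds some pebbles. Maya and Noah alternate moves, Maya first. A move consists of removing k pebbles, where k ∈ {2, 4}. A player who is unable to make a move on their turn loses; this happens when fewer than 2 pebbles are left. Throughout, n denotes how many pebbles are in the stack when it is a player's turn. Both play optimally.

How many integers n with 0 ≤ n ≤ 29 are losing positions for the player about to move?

Build the W/L table. Terminal = L. A non-terminal position is W if it has a move to some L; otherwise it is L.
n=0: no move → L
n=1: no move → L
n=2: W (go to 0, an L position)
n=3: W (go to 1, an L position)
n=4: W (go to 0, an L position)
n=5: W (go to 1, an L position)
n=6: L (options 4(W), 2(W) are all W)
n=7: L (options 5(W), 3(W) are all W)
n=8: W (go to 6, an L position)
n=9: W (go to 7, an L position)
n=10: W (go to 6, an L position)
n=11: W (go to 7, an L position)
n=12: L (options 10(W), 8(W) are all W)
n=13: L (options 11(W), 9(W) are all W)
n=14: W (go to 12, an L position)
n=15: W (go to 13, an L position)
n=16: W (go to 12, an L position)
n=17: W (go to 13, an L position)
n=18: L (options 16(W), 14(W) are all W)
n=19: L (options 17(W), 15(W) are all W)
n=20: W (go to 18, an L position)
n=21: W (go to 19, an L position)
n=22: W (go to 18, an L position)
n=23: W (go to 19, an L position)
n=24: L (options 22(W), 20(W) are all W)
n=25: L (options 23(W), 21(W) are all W)
n=26: W (go to 24, an L position)
n=27: W (go to 25, an L position)
n=28: W (go to 24, an L position)
n=29: W (go to 25, an L position)
L entries with 0 ≤ n ≤ 29: n = 0, 1, 6, 7, 12, 13, 18, 19, 24, 25; that makes 10.

10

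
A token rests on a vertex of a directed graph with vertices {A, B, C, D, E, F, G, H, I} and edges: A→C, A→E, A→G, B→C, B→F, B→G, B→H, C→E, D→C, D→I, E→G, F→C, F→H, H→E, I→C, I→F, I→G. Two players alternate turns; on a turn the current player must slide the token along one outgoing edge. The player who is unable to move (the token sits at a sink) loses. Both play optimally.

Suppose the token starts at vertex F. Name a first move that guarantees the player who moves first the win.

Classify positions by backward induction: terminal positions (no move available) are L. From any other position, the mover wins iff some move reaches an L.
Every edge goes from a vertex to one that appears earlier in the order G, E, C, H, F, I, D, B, A, so processing vertices in that order labels each vertex after all of its successors.
G: no outgoing edge → L
E: reaches L-position G → W
C: only reaches E(W), which is W → L
H: only reaches E(W), which is W → L
F: reaches L-position H → W
I: reaches L-position C → W
D: reaches L-position C → W
B: reaches L-position H → W
A: reaches L-position C → W
From F, the L positions reachable in one move are: H, C. Any move reaching one of these is winning.

Move to H.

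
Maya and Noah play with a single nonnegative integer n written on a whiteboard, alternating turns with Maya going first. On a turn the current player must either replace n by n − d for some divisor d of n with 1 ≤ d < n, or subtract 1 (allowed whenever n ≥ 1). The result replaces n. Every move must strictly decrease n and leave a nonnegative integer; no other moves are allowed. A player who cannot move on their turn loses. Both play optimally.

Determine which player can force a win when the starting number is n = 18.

Work bottom-up. With no move the player to move loses. Otherwise the position is W if at least one move leads to an L position for the opponent, and L if every move leads to a W.
n=0: no move → L
n=1: →0(L), so W
n=2: →1(W) only, which is W, so L
n=3: →2(L), so W
n=4: →2(L), so W
n=5: →4(W) only, which is W, so L
n=6: →5(L), so W
n=7: →6(W) only, which is W, so L
n=8: →7(L), so W
n=9: →6(W), 8(W) — all W, so L
n=10: →5(L), so W
n=11: →10(W) only, which is W, so L
n=12: →9(L), so W
n=13: →12(W) only, which is W, so L
n=14: →7(L), so W
n=15: →10(W), 12(W), 14(W) — all W, so L
n=16: →15(L), so W
n=17: →16(W) only, which is W, so L
n=18: →9(L), so W
The starting position 18 is W: Maya should move to 9, handing over an L position.

Maya wins.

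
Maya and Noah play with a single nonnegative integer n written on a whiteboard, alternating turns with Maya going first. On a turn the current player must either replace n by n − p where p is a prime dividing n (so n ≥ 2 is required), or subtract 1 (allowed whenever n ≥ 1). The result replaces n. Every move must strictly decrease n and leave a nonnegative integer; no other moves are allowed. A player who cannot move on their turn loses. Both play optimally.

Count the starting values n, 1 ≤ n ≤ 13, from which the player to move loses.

3

Build the W/L table. Terminal = L. A non-terminal position is W if it has a move to some L; otherwise it is L.
n=0: no move → L
n=1: →0(L), so W
n=2: →0(L), so W
n=3: →0(L), so W
n=4: →2(W), 3(W) — all W, so L
n=5: →0(L), so W
n=6: →4(L), so W
n=7: →0(L), so W
n=8: →6(W), 7(W) — all W, so L
n=9: →8(L), so W
n=10: →8(L), so W
n=11: →0(L), so W
n=12: →9(W), 10(W), 11(W) — all W, so L
n=13: →0(L), so W
L entries with 1 ≤ n ≤ 13 (n=0 is outside the asked range and is not counted): n = 4, 8, 12; that makes 3.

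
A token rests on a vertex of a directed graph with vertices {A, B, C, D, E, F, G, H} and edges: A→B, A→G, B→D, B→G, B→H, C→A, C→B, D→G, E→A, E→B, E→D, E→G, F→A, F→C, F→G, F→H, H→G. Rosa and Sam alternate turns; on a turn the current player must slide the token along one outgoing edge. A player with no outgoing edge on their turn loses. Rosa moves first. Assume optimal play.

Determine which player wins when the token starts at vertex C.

Compute win/loss labels from the base case upward. A position with no move is L. Any other position is W if it can reach an L in one move, else L.
Every edge goes from a vertex to one that appears earlier in the order G, D, H, B, A, E, C, F, so processing vertices in that order labels each vertex after all of its successors.
G: no outgoing edge → L
D: →G(L), so W
H: →G(L), so W
B: →G(L), so W
A: →G(L), so W
E: →G(L), so W
C: →A(W), B(W) — all W, so L
F: →C(L), so W
The starting position C is L: whatever Rosa does, the opponent receives a W position.

Sam wins.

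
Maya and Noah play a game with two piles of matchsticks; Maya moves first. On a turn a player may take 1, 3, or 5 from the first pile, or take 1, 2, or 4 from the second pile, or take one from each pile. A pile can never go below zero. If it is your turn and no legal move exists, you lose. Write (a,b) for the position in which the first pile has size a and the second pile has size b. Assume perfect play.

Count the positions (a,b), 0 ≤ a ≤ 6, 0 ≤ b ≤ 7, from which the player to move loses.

Build the W/L table. Terminal = L. A non-terminal position is W if it has a move to some L; otherwise it is L.
Every move lowers a or b (never raises either), so fill the grid row by row in increasing a, and left to right within a row: each cell's successors are then already labelled.
      b=0  b=1  b=2  b=3  b=4  b=5  b=6  b=7
a=0:    L    W    W    L    W    W    L    W
a=1:    W    W    L    W    W    L    W    W
a=2:    L    W    W    W    W    W    W    L
a=3:    W    W    L    W    W    L    W    W
a=4:    L    W    W    W    W    W    W    L
a=5:    W    W    L    W    W    L    W    W
a=6:    L    W    W    W    W    W    W    L
Cells with no legal move (terminal, hence L): (0,0).
The remaining L cells, each justified by listing all of its moves:
(0,3): only reaches (0,2)(W), (0,1)(W), all W → L
(0,6): only reaches (0,5)(W), (0,4)(W), (0,2)(W), all W → L
(1,2): only reaches (0,2)(W), (1,1)(W), (1,0)(W), (0,1)(W), all W → L
(1,5): only reaches (0,5)(W), (1,4)(W), (1,3)(W), (1,1)(W), (0,4)(W), all W → L
(2,0): only reaches (1,0)(W), which is W → L
(2,7): only reaches (1,7)(W), (2,6)(W), (2,5)(W), (2,3)(W), (1,6)(W), all W → L
(3,2): only reaches (2,2)(W), (0,2)(W), (3,1)(W), (3,0)(W), (2,1)(W), all W → L
(3,5): only reaches (2,5)(W), (0,5)(W), (3,4)(W), (3,3)(W), (3,1)(W), (2,4)(W), all W → L
(4,0): only reaches (3,0)(W), (1,0)(W), all W → L
(4,7): only reaches (3,7)(W), (1,7)(W), (4,6)(W), (4,5)(W), (4,3)(W), (3,6)(W), all W → L
(5,2): only reaches (4,2)(W), (2,2)(W), (0,2)(W), (5,1)(W), (5,0)(W), (4,1)(W), all W → L
(5,5): only reaches (4,5)(W), (2,5)(W), (0,5)(W), (5,4)(W), (5,3)(W), (5,1)(W), (4,4)(W), all W → L
(6,0): only reaches (5,0)(W), (3,0)(W), (1,0)(W), all W → L
(6,7): only reaches (5,7)(W), (3,7)(W), (1,7)(W), (6,6)(W), (6,5)(W), (6,3)(W), (5,6)(W), all W → L
Every other cell has at least one move into one of the L cells above, so it is W.
L cells per row: a=0: 3, a=1: 2, a=2: 2, a=3: 2, a=4: 2, a=5: 2, a=6: 2; total 15.

15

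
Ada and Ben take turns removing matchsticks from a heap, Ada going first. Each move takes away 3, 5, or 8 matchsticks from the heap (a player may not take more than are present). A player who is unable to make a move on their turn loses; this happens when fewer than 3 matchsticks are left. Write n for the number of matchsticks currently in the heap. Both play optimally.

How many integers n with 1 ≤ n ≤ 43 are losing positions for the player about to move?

11

Classify positions by backward induction: terminal positions (no move available) are L. From any other position, the mover wins iff some move reaches an L.
n=0: no move → L
n=1: no move → L
n=2: no move → L
n=3: reaches L-position 0 → W
n=4: reaches L-position 1 → W
n=5: reaches L-position 2 → W
n=6: reaches L-position 1 → W
n=7: reaches L-position 2 → W
n=8: reaches L-position 0 → W
n=9: reaches L-position 1 → W
n=10: reaches L-position 2 → W
n=11: only reaches 8(W), 6(W), 3(W), all W → L
n=12: only reaches 9(W), 7(W), 4(W), all W → L
n=13: only reaches 10(W), 8(W), 5(W), all W → L
n=14: reaches L-position 11 → W
n=15: reaches L-position 12 → W
n=16: reaches L-position 13 → W
n=17: reaches L-position 12 → W
n=18: reaches L-position 13 → W
n=19: reaches L-position 11 → W
n=20: reaches L-position 12 → W
n=21: reaches L-position 13 → W
n=22: only reaches 19(W), 17(W), 14(W), all W → L
n=23: only reaches 20(W), 18(W), 15(W), all W → L
n=24: only reaches 21(W), 19(W), 16(W), all W → L
n=25: reaches L-position 22 → W
n=26: reaches L-position 23 → W
n=27: reaches L-position 24 → W
n=28: reaches L-position 23 → W
n=29: reaches L-position 24 → W
n=30: reaches L-position 22 → W
n=31: reaches L-position 23 → W
n=32: reaches L-position 24 → W
n=33: only reaches 30(W), 28(W), 25(W), all W → L
n=34: only reaches 31(W), 29(W), 26(W), all W → L
n=35: only reaches 32(W), 30(W), 27(W), all W → L
n=36: reaches L-position 33 → W
n=37: reaches L-position 34 → W
n=38: reaches L-position 35 → W
n=39: reaches L-position 34 → W
n=40: reaches L-position 35 → W
n=41: reaches L-position 33 → W
n=42: reaches L-position 34 → W
n=43: reaches L-position 35 → W
L entries with 1 ≤ n ≤ 43 (n=0 is outside the asked range and is not counted): n = 1, 2, 11, 12, 13, 22, 23, 24, 33, 34, 35; that makes 11.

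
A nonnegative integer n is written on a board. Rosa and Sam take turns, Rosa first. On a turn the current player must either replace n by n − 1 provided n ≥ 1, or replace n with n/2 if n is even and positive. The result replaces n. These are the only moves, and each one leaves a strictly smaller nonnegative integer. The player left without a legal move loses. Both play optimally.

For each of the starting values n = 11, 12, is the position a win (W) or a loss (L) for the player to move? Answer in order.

Compute win/loss labels from the base case upward. A position with no move is L. Any other position is W if it can reach an L in one move, else L.
n=0: no move → L
n=1: →0(L), so W
n=2: →1(W) only, which is W, so L
n=3: →2(L), so W
n=4: →2(L), so W
n=5: →4(W) only, which is W, so L
n=6: →5(L), so W
n=7: →6(W) only, which is W, so L
n=8: →7(L), so W
n=9: →8(W) only, which is W, so L
n=10: →5(L), so W
n=11: →10(W) only, which is W, so L
n=12: →11(L), so W

11: L, 12: W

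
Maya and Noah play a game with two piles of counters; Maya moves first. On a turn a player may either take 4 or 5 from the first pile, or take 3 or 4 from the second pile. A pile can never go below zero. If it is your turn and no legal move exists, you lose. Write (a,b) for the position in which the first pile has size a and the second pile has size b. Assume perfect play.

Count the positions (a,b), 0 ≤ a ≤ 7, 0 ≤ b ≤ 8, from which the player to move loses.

Use the standard recursion: the mover loses at a terminal position; elsewhere, the mover wins exactly when some move hands the opponent an L position.
Every move lowers a or b (never raises either), so fill the grid row by row in increasing a, and left to right within a row: each cell's successors are then already labelled.
      b=0  b=1  b=2  b=3  b=4  b=5  b=6  b=7  b=8
a=0:    L    L    L    W    W    W    W    L    L
a=1:    L    L    L    W    W    W    W    L    L
a=2:    L    L    L    W    W    W    W    L    L
a=3:    L    L    L    W    W    W    W    L    L
a=4:    W    W    W    L    L    L    W    W    W
a=5:    W    W    W    L    L    L    W    W    W
a=6:    W    W    W    L    L    L    W    W    W
a=7:    W    W    W    L    L    L    W    W    W
Cells with no legal move (terminal, hence L): (0,0), (0,1), (0,2), (1,0), (1,1), (1,2), (2,0), (2,1), (2,2), (3,0), (3,1), (3,2).
The remaining L cells, each justified by listing all of its moves:
(0,7): only reaches (0,4)(W), (0,3)(W), all W → L
(0,8): only reaches (0,5)(W), (0,4)(W), all W → L
(1,7): only reaches (1,4)(W), (1,3)(W), all W → L
(1,8): only reaches (1,5)(W), (1,4)(W), all W → L
(2,7): only reaches (2,4)(W), (2,3)(W), all W → L
(2,8): only reaches (2,5)(W), (2,4)(W), all W → L
(3,7): only reaches (3,4)(W), (3,3)(W), all W → L
(3,8): only reaches (3,5)(W), (3,4)(W), all W → L
(4,3): only reaches (0,3)(W), (4,0)(W), all W → L
(4,4): only reaches (0,4)(W), (4,1)(W), (4,0)(W), all W → L
(4,5): only reaches (0,5)(W), (4,2)(W), (4,1)(W), all W → L
(5,3): only reaches (1,3)(W), (0,3)(W), (5,0)(W), all W → L
(5,4): only reaches (1,4)(W), (0,4)(W), (5,1)(W), (5,0)(W), all W → L
(5,5): only reaches (1,5)(W), (0,5)(W), (5,2)(W), (5,1)(W), all W → L
(6,3): only reaches (2,3)(W), (1,3)(W), (6,0)(W), all W → L
(6,4): only reaches (2,4)(W), (1,4)(W), (6,1)(W), (6,0)(W), all W → L
(6,5): only reaches (2,5)(W), (1,5)(W), (6,2)(W), (6,1)(W), all W → L
(7,3): only reaches (3,3)(W), (2,3)(W), (7,0)(W), all W → L
(7,4): only reaches (3,4)(W), (2,4)(W), (7,1)(W), (7,0)(W), all W → L
(7,5): only reaches (3,5)(W), (2,5)(W), (7,2)(W), (7,1)(W), all W → L
Every other cell has at least one move into one of the L cells above, so it is W.
L cells per row: a=0: 5, a=1: 5, a=2: 5, a=3: 5, a=4: 3, a=5: 3, a=6: 3, a=7: 3; total 32.

32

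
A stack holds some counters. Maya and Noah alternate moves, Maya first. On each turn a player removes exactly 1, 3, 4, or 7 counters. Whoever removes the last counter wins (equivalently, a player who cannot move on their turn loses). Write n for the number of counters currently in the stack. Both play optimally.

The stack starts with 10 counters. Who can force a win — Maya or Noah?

Work bottom-up. With no move the player to move loses. Otherwise the position is W if at least one move leads to an L position for the opponent, and L if every move leads to a W.
n=0: no move → L
n=1: can move to 0, which is L ⇒ W
n=2: the only move is to 1(W), a W ⇒ L
n=3: can move to 2, which is L ⇒ W
n=4: can move to 0, which is L ⇒ W
n=5: can move to 2, which is L ⇒ W
n=6: can move to 2, which is L ⇒ W
n=7: can move to 0, which is L ⇒ W
n=8: moves to 7(W), 5(W), 4(W), 1(W); every one is W ⇒ L
n=9: can move to 8, which is L ⇒ W
n=10: moves to 9(W), 7(W), 6(W), 3(W); every one is W ⇒ L
The starting position 10 is L: whatever Maya does, the opponent receives a W position.

Noah wins.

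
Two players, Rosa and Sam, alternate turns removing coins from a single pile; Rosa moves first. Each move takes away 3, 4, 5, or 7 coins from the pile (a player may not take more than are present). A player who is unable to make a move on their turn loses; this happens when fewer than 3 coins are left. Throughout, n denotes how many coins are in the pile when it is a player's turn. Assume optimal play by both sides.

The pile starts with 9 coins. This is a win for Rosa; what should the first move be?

Remove 7, leaving 2.

Use the standard recursion: the mover loses at a terminal position; elsewhere, the mover wins exactly when some move hands the opponent an L position.
n=0: no move → L
n=1: no move → L
n=2: no move → L
n=3: can move to 0, which is L ⇒ W
n=4: can move to 1, which is L ⇒ W
n=5: can move to 2, which is L ⇒ W
n=6: can move to 2, which is L ⇒ W
n=7: can move to 2, which is L ⇒ W
n=8: can move to 1, which is L ⇒ W
n=9: can move to 2, which is L ⇒ W
From 9, the L positions reachable in one move are: 2.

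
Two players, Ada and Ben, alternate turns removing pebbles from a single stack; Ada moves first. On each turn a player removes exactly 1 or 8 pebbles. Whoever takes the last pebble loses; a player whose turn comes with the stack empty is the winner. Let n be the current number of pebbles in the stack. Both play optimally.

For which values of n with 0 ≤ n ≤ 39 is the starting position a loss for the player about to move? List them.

1, 3, 5, 7, 10, 12, 14, 16, 19, 21, 23, 25, 28, 30, 32, 34, 37, 39

Work bottom-up. With no move the player to move wins. Otherwise the position is W if at least one move leads to an L position for the opponent, and L if every move leads to a W.
n=0: no move; the opponent has just taken the last pebble and therefore loses → W
n=1: only reaches 0(W), which is W → L
n=2: reaches L-position 1 → W
n=3: only reaches 2(W), which is W → L
n=4: reaches L-position 3 → W
n=5: only reaches 4(W), which is W → L
n=6: reaches L-position 5 → W
n=7: only reaches 6(W), which is W → L
n=8: reaches L-position 7 → W
n=9: reaches L-position 1 → W
n=10: only reaches 9(W), 2(W), all W → L
n=11: reaches L-position 10 → W
n=12: only reaches 11(W), 4(W), all W → L
n=13: reaches L-position 12 → W
n=14: only reaches 13(W), 6(W), all W → L
n=15: reaches L-position 14 → W
n=16: only reaches 15(W), 8(W), all W → L
n=17: reaches L-position 16 → W
n=18: reaches L-position 10 → W
n=19: only reaches 18(W), 11(W), all W → L
n=20: reaches L-position 19 → W
n=21: only reaches 20(W), 13(W), all W → L
n=22: reaches L-position 21 → W
n=23: only reaches 22(W), 15(W), all W → L
n=24: reaches L-position 23 → W
n=25: only reaches 24(W), 17(W), all W → L
n=26: reaches L-position 25 → W
n=27: reaches L-position 19 → W
n=28: only reaches 27(W), 20(W), all W → L
n=29: reaches L-position 28 → W
n=30: only reaches 29(W), 22(W), all W → L
n=31: reaches L-position 30 → W
n=32: only reaches 31(W), 24(W), all W → L
n=33: reaches L-position 32 → W
n=34: only reaches 33(W), 26(W), all W → L
n=35: reaches L-position 34 → W
n=36: reaches L-position 28 → W
n=37: only reaches 36(W), 29(W), all W → L
n=38: reaches L-position 37 → W
n=39: only reaches 38(W), 31(W), all W → L
Reading off the rows marked L gives the requested list; there are 18 such values of n.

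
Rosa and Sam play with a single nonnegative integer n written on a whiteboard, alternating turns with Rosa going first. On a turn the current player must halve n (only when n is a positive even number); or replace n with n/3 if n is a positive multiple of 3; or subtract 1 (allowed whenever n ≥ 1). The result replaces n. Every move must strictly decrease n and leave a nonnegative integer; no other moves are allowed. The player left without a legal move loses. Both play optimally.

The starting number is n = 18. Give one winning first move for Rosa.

Move to 9.

Use the standard recursion: the mover loses at a terminal position; elsewhere, the mover wins exactly when some move hands the opponent an L position.
n=0: no move → L
n=1: W (go to 0, an L position)
n=2: L (sole option 1(W) is W)
n=3: W (go to 2, an L position)
n=4: W (go to 2, an L position)
n=5: L (sole option 4(W) is W)
n=6: W (go to 2, an L position)
n=7: L (sole option 6(W) is W)
n=8: W (go to 7, an L position)
n=9: L (options 3(W), 8(W) are all W)
n=10: W (go to 5, an L position)
n=11: L (sole option 10(W) is W)
n=12: W (go to 11, an L position)
n=13: L (sole option 12(W) is W)
n=14: W (go to 7, an L position)
n=15: W (go to 5, an L position)
n=16: L (options 8(W), 15(W) are all W)
n=17: W (go to 16, an L position)
n=18: W (go to 9, an L position)
From 18, the L positions reachable in one move are: 9.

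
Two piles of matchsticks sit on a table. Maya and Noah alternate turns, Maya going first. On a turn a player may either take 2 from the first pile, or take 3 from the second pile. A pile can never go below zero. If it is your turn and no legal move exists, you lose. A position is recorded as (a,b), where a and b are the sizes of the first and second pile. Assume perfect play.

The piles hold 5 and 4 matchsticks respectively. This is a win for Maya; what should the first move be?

Move to (3,4).

Build the W/L table. Terminal = L. A non-terminal position is W if it has a move to some L; otherwise it is L.
No move ever increases a pile, so every position that can arise here has a ≤ 5 and b ≤ 4; it is enough to label the cells with 0 ≤ a ≤ 5 and 0 ≤ b ≤ 4.
Every move lowers a or b (never raises either), so fill the grid row by row in increasing a, and left to right within a row: each cell's successors are then already labelled.
      b=0  b=1  b=2  b=3  b=4
a=0:    L    L    L    W    W
a=1:    L    L    L    W    W
a=2:    W    W    W    L    L
a=3:    W    W    W    L    L
a=4:    L    L    L    W    W
a=5:    L    L    L    W    W
Cells with no legal move (terminal, hence L): (0,0), (0,1), (0,2), (1,0), (1,1), (1,2).
The remaining L cells, each justified by listing all of its moves:
(2,3): L (options (0,3)(W), (2,0)(W) are all W)
(2,4): L (options (0,4)(W), (2,1)(W) are all W)
(3,3): L (options (1,3)(W), (3,0)(W) are all W)
(3,4): L (options (1,4)(W), (3,1)(W) are all W)
(4,0): L (sole option (2,0)(W) is W)
(4,1): L (sole option (2,1)(W) is W)
(4,2): L (sole option (2,2)(W) is W)
(5,0): L (sole option (3,0)(W) is W)
(5,1): L (sole option (3,1)(W) is W)
(5,2): L (sole option (3,2)(W) is W)
Every other cell has at least one move into one of the L cells above, so it is W.
From (5,4), the L positions reachable in one move are: (3,4), (5,1). Any move reaching one of these is winning.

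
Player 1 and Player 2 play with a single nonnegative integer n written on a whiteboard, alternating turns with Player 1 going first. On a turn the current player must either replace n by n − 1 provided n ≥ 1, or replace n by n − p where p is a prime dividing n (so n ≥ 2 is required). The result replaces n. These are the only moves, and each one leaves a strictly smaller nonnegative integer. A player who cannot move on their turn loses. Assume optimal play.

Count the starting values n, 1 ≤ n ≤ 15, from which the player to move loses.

3

Work bottom-up. With no move the player to move loses. Otherwise the position is W if at least one move leads to an L position for the opponent, and L if every move leads to a W.
n=0: no move → L
n=1: W (go to 0, an L position)
n=2: W (go to 0, an L position)
n=3: W (go to 0, an L position)
n=4: L (options 2(W), 3(W) are all W)
n=5: W (go to 0, an L position)
n=6: W (go to 4, an L position)
n=7: W (go to 0, an L position)
n=8: L (options 6(W), 7(W) are all W)
n=9: W (go to 8, an L position)
n=10: W (go to 8, an L position)
n=11: W (go to 0, an L position)
n=12: L (options 9(W), 10(W), 11(W) are all W)
n=13: W (go to 0, an L position)
n=14: W (go to 12, an L position)
n=15: W (go to 12, an L position)
L entries with 1 ≤ n ≤ 15 (n=0 is outside the asked range and is not counted): n = 4, 8, 12; that makes 3.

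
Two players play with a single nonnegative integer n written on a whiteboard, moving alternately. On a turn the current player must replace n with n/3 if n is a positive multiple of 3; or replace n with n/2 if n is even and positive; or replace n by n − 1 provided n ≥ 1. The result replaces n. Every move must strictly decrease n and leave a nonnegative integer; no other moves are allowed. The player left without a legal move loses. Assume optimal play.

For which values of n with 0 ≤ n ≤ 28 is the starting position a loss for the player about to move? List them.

Positions with no move are L. A position that does have a move is losing for the player to move precisely when every available move leads to a winning position for the opponent. Fill in the labels:
n=0: no move → L
n=1: can move to 0, which is L ⇒ W
n=2: the only move is to 1(W), a W ⇒ L
n=3: can move to 2, which is L ⇒ W
n=4: can move to 2, which is L ⇒ W
n=5: the only move is to 4(W), a W ⇒ L
n=6: can move to 2, which is L ⇒ W
n=7: the only move is to 6(W), a W ⇒ L
n=8: can move to 7, which is L ⇒ W
n=9: moves to 3(W), 8(W); every one is W ⇒ L
n=10: can move to 5, which is L ⇒ W
n=11: the only move is to 10(W), a W ⇒ L
n=12: can move to 11, which is L ⇒ W
n=13: the only move is to 12(W), a W ⇒ L
n=14: can move to 7, which is L ⇒ W
n=15: can move to 5, which is L ⇒ W
n=16: moves to 8(W), 15(W); every one is W ⇒ L
n=17: can move to 16, which is L ⇒ W
n=18: can move to 9, which is L ⇒ W
n=19: the only move is to 18(W), a W ⇒ L
n=20: can move to 19, which is L ⇒ W
n=21: can move to 7, which is L ⇒ W
n=22: can move to 11, which is L ⇒ W
n=23: the only move is to 22(W), a W ⇒ L
n=24: can move to 23, which is L ⇒ W
n=25: the only move is to 24(W), a W ⇒ L
n=26: can move to 13, which is L ⇒ W
n=27: can move to 9, which is L ⇒ W
n=28: moves to 14(W), 27(W); every one is W ⇒ L
The losing starting values of n are exactly the entries labelled L in this table (12 of them).

0, 2, 5, 7, 9, 11, 13, 16, 19, 23, 25, 28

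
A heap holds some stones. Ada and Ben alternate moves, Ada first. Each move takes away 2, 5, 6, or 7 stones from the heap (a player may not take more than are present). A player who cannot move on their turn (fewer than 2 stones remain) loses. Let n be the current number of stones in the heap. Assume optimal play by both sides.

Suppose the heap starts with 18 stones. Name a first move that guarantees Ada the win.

Build the W/L table. Terminal = L. A non-terminal position is W if it has a move to some L; otherwise it is L.
n=0: no move → L
n=1: no move → L
n=2: reaches L-position 0 → W
n=3: reaches L-position 1 → W
n=4: only reaches 2(W), which is W → L
n=5: reaches L-position 0 → W
n=6: reaches L-position 4 → W
n=7: reaches L-position 1 → W
n=8: reaches L-position 1 → W
n=9: reaches L-position 4 → W
n=10: reaches L-position 4 → W
n=11: reaches L-position 4 → W
n=12: only reaches 10(W), 7(W), 6(W), 5(W), all W → L
n=13: only reaches 11(W), 8(W), 7(W), 6(W), all W → L
n=14: reaches L-position 12 → W
n=15: reaches L-position 13 → W
n=16: only reaches 14(W), 11(W), 10(W), 9(W), all W → L
n=17: reaches L-position 12 → W
n=18: reaches L-position 16 → W
From 18, the L positions reachable in one move are: 16, 13, 12. Any move reaching one of these is winning.

Remove 2, leaving 16.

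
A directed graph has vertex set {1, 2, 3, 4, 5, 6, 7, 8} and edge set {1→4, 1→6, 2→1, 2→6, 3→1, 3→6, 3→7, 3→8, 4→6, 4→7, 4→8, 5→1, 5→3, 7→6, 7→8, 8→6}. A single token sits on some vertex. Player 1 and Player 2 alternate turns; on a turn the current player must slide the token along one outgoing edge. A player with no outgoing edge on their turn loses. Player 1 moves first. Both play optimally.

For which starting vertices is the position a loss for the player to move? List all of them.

5, 6

Label each position W (a win for the player to move) or L (a loss). A position with no legal move is L; any other position is W exactly when some move reaches an L, and L when every move reaches a W.
Every edge goes from a vertex to one that appears earlier in the order 6, 8, 7, 4, 1, 2, 3, 5, so processing vertices in that order labels each vertex after all of its successors.
6: no outgoing edge → L
8: can move to 6, which is L ⇒ W
7: can move to 6, which is L ⇒ W
4: can move to 6, which is L ⇒ W
1: can move to 6, which is L ⇒ W
2: can move to 6, which is L ⇒ W
3: can move to 6, which is L ⇒ W
5: moves to 3(W), 1(W); every one is W ⇒ L
The losing starting vertices are exactly the entries labelled L in this table (2 of them).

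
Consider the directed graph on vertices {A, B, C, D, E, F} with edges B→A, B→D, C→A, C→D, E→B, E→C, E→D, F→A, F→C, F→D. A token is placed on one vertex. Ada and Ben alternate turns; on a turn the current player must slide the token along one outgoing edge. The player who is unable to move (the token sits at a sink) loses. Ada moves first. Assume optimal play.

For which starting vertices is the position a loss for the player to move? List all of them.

A, D

Work bottom-up. With no move the player to move loses. Otherwise the position is W if at least one move leads to an L position for the opponent, and L if every move leads to a W.
Every edge goes from a vertex to one that appears earlier in the order D, A, B, C, E, F, so processing vertices in that order labels each vertex after all of its successors.
D: no outgoing edge → L
A: no outgoing edge → L
B: W (go to A, an L position)
C: W (go to A, an L position)
E: W (go to D, an L position)
F: W (go to A, an L position)
Reading off the rows marked L gives the requested list; there are 2 such vertices.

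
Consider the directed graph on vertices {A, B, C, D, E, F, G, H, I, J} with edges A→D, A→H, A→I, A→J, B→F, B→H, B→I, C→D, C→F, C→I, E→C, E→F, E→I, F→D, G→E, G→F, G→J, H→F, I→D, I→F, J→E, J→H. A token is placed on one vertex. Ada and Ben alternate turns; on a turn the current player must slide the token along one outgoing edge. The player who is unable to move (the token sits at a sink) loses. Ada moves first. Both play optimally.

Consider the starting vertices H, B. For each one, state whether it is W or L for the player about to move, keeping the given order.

Use the standard recursion: the mover loses at a terminal position; elsewhere, the mover wins exactly when some move hands the opponent an L position.
Every edge goes from a vertex to one that appears earlier in the order D, F, I, C, E, H, J, G, B, A, so processing vertices in that order labels each vertex after all of its successors.
D: no outgoing edge → L
F: can move to D, which is L ⇒ W
I: can move to D, which is L ⇒ W
C: can move to D, which is L ⇒ W
E: moves to C(W), I(W), F(W); every one is W ⇒ L
H: the only move is to F(W), a W ⇒ L
J: can move to H, which is L ⇒ W
G: can move to E, which is L ⇒ W
B: can move to H, which is L ⇒ W
A: can move to H, which is L ⇒ W

H: L, B: W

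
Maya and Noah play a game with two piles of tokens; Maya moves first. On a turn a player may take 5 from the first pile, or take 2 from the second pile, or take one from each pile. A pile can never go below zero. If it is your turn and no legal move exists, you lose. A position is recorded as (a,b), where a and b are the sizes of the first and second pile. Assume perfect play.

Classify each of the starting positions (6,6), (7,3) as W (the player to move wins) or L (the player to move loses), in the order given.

Use the standard recursion: the mover loses at a terminal position; elsewhere, the mover wins exactly when some move hands the opponent an L position.
No move ever increases a pile, so every position that can arise here has a ≤ 7 and b ≤ 6; it is enough to label the cells with 0 ≤ a ≤ 7 and 0 ≤ b ≤ 6.
Every move lowers a or b (never raises either), so fill the grid row by row in increasing a, and left to right within a row: each cell's successors are then already labelled.
      b=0  b=1  b=2  b=3  b=4  b=5  b=6
a=0:    L    L    W    W    L    L    W
a=1:    L    W    W    L    L    W    W
a=2:    L    W    W    L    W    W    L
a=3:    L    W    W    L    W    W    L
a=4:    L    W    W    L    W    W    L
a=5:    W    W    L    L    W    W    L
a=6:    W    L    L    W    W    L    L
a=7:    W    L    W    W    L    L    W
Cells with no legal move (terminal, hence L): (0,0), (0,1), (1,0), (2,0), (3,0), (4,0).
The remaining L cells, each justified by listing all of its moves:
(0,4): L (sole option (0,2)(W) is W)
(0,5): L (sole option (0,3)(W) is W)
(1,3): L (options (1,1)(W), (0,2)(W) are all W)
(1,4): L (options (1,2)(W), (0,3)(W) are all W)
(2,3): L (options (2,1)(W), (1,2)(W) are all W)
(2,6): L (options (2,4)(W), (1,5)(W) are all W)
(3,3): L (options (3,1)(W), (2,2)(W) are all W)
(3,6): L (options (3,4)(W), (2,5)(W) are all W)
(4,3): L (options (4,1)(W), (3,2)(W) are all W)
(4,6): L (options (4,4)(W), (3,5)(W) are all W)
(5,2): L (options (0,2)(W), (5,0)(W), (4,1)(W) are all W)
(5,3): L (options (0,3)(W), (5,1)(W), (4,2)(W) are all W)
(5,6): L (options (0,6)(W), (5,4)(W), (4,5)(W) are all W)
(6,1): L (options (1,1)(W), (5,0)(W) are all W)
(6,2): L (options (1,2)(W), (6,0)(W), (5,1)(W) are all W)
(6,5): L (options (1,5)(W), (6,3)(W), (5,4)(W) are all W)
(6,6): L (options (1,6)(W), (6,4)(W), (5,5)(W) are all W)
(7,1): L (options (2,1)(W), (6,0)(W) are all W)
(7,4): L (options (2,4)(W), (7,2)(W), (6,3)(W) are all W)
(7,5): L (options (2,5)(W), (7,3)(W), (6,4)(W) are all W)
Every other cell has at least one move into one of the L cells above, so it is W.
(6,6): one of the L cells justified above, so L
(7,3): the move to (2,3) reaches an L cell, so W

(6,6): L, (7,3): W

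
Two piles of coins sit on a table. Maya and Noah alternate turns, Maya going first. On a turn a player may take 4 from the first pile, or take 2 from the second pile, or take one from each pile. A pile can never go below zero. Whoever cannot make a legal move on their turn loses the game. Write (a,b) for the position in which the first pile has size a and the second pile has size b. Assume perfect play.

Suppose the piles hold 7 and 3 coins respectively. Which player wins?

Compute win/loss labels from the base case upward. A position with no move is L. Any other position is W if it can reach an L in one move, else L.
No move ever increases a pile, so every position that can arise here has a ≤ 7 and b ≤ 3; it is enough to label the cells with 0 ≤ a ≤ 7 and 0 ≤ b ≤ 3.
Every move lowers a or b (never raises either), so fill the grid row by row in increasing a, and left to right within a row: each cell's successors are then already labelled.
      b=0  b=1  b=2  b=3
a=0:    L    L    W    W
a=1:    L    W    W    L
a=2:    L    W    W    L
a=3:    L    W    W    L
a=4:    W    W    L    L
a=5:    W    L    L    W
a=6:    W    L    W    W
a=7:    W    L    W    W
Cells with no legal move (terminal, hence L): (0,0), (0,1), (1,0), (2,0), (3,0).
The remaining L cells, each justified by listing all of its moves:
(1,3): moves to (1,1)(W), (0,2)(W); every one is W ⇒ L
(2,3): moves to (2,1)(W), (1,2)(W); every one is W ⇒ L
(3,3): moves to (3,1)(W), (2,2)(W); every one is W ⇒ L
(4,2): moves to (0,2)(W), (4,0)(W), (3,1)(W); every one is W ⇒ L
(4,3): moves to (0,3)(W), (4,1)(W), (3,2)(W); every one is W ⇒ L
(5,1): moves to (1,1)(W), (4,0)(W); every one is W ⇒ L
(5,2): moves to (1,2)(W), (5,0)(W), (4,1)(W); every one is W ⇒ L
(6,1): moves to (2,1)(W), (5,0)(W); every one is W ⇒ L
(7,1): moves to (3,1)(W), (6,0)(W); every one is W ⇒ L
Every other cell has at least one move into one of the L cells above, so it is W.
The starting position (7,3) is W: Maya should move to (3,3), handing over an L position.

Maya wins.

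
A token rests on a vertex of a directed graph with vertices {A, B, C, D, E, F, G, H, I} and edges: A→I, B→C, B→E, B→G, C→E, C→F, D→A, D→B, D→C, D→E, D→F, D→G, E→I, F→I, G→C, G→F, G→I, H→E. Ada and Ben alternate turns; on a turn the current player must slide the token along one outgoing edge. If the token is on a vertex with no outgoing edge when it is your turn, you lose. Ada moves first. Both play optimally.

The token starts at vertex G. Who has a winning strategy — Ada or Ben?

Ada wins.

Label each position W (a win for the player to move) or L (a loss). A position with no legal move is L; any other position is W exactly when some move reaches an L, and L when every move reaches a W.
Every edge goes from a vertex to one that appears earlier in the order I, E, F, C, G, B, A, H, D, so processing vertices in that order labels each vertex after all of its successors.
I: no outgoing edge → L
E: reaches L-position I → W
F: reaches L-position I → W
C: only reaches F(W), E(W), all W → L
G: reaches L-position C → W
B: reaches L-position C → W
A: reaches L-position I → W
H: only reaches E(W), which is W → L
D: reaches L-position C → W
From G Ada can move to C, reaching an L position.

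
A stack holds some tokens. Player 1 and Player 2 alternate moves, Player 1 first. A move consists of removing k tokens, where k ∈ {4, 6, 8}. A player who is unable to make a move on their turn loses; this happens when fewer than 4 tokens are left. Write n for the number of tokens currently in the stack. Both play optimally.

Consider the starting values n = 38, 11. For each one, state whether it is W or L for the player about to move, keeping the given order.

Positions with no move are L. A position that does have a move is losing for the player to move precisely when every available move leads to a winning position for the opponent. Fill in the labels:
n=0: no move → L
n=1: no move → L
n=2: no move → L
n=3: no move → L
n=4: reaches L-position 0 → W
n=5: reaches L-position 1 → W
n=6: reaches L-position 2 → W
n=7: reaches L-position 3 → W
n=8: reaches L-position 2 → W
n=9: reaches L-position 3 → W
n=10: reaches L-position 2 → W
n=11: reaches L-position 3 → W
n=12: only reaches 8(W), 6(W), 4(W), all W → L
n=13: only reaches 9(W), 7(W), 5(W), all W → L
n=14: only reaches 10(W), 8(W), 6(W), all W → L
n=15: only reaches 11(W), 9(W), 7(W), all W → L
n=16: reaches L-position 12 → W
n=17: reaches L-position 13 → W
n=18: reaches L-position 14 → W
n=19: reaches L-position 15 → W
n=20: reaches L-position 14 → W
n=21: reaches L-position 15 → W
n=22: reaches L-position 14 → W
n=23: reaches L-position 15 → W
n=24: only reaches 20(W), 18(W), 16(W), all W → L
n=25: only reaches 21(W), 19(W), 17(W), all W → L
n=26: only reaches 22(W), 20(W), 18(W), all W → L
n=27: only reaches 23(W), 21(W), 19(W), all W → L
n=28: reaches L-position 24 → W
n=29: reaches L-position 25 → W
n=30: reaches L-position 26 → W
n=31: reaches L-position 27 → W
n=32: reaches L-position 26 → W
n=33: reaches L-position 27 → W
n=34: reaches L-position 26 → W
n=35: reaches L-position 27 → W
n=36: only reaches 32(W), 30(W), 28(W), all W → L
n=37: only reaches 33(W), 31(W), 29(W), all W → L
n=38: only reaches 34(W), 32(W), 30(W), all W → L

38: L, 11: W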